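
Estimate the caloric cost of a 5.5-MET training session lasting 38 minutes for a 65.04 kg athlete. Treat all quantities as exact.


kcal = MET * mass * time_hr
Convert time: 38 min = 0.6333 hr
kcal = 5.5 * 65.04 * 0.6333
kcal = 226.556 kcal

226.556 kcal


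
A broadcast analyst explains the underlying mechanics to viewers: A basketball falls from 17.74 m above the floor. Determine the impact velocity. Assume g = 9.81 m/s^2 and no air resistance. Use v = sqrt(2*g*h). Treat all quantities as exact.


v = sqrt(2 * g * h)
v = sqrt(2 * 9.81 * 17.74)
v = sqrt(348.0588) = 18.6563 m/s

18.6563 m/s


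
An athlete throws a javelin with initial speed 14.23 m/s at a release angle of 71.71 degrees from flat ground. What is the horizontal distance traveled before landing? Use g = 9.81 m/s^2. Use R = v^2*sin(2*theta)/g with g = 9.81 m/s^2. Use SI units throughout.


R = v^2 * sin(2*theta) / g
Convert angle to radians: theta = 71.71 deg = 1.2516 rad
sin(2*theta) = sin(2.5032) = 0.5959
R = 14.23^2 * 0.5959 / 9.81
R = 202.4929 * 0.5959 / 9.81 = 12.3012 m

12.3012 m


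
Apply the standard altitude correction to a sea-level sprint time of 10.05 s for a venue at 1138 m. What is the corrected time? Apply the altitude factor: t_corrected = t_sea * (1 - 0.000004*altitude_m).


Correction factor = 1 - 0.000004 * 1138 = 0.995448
t_corrected = t_sea * factor = 10.05 * 0.995448
t_corrected = 10.0043 s

10.0043 s


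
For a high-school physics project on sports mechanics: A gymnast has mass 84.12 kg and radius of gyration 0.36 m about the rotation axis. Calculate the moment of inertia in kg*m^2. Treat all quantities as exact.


I = m * k^2
I = 84.12 * 0.36^2
I = 84.12 * 0.1296 = 10.902 kg*m^2

10.902 kg*m^2


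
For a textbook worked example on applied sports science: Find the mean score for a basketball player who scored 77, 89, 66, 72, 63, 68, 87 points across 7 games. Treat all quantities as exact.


Average = sum / n
Sum = 522
Average = 522 / 7 = 74.5714

74.5714


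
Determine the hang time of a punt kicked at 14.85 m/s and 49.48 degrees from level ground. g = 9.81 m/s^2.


T = 2*v*sin(theta)/g
sin(theta) = sin(49.48 deg) = 0.7602
T = 2*14.85*0.7602 / 9.81
T = 22.5773 / 9.81 = 2.3015 s

2.3015 s


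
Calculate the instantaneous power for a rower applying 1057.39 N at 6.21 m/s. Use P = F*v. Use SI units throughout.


P = F * v
P = 1057.39 * 6.21
P = 6566.3919 W

6566.3919 W


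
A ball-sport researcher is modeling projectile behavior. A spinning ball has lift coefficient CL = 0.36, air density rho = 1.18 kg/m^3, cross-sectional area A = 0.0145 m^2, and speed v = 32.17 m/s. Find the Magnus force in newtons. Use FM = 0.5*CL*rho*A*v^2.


FM = 0.5 * CL * rho * A * v^2
FM = 0.5 * 0.36 * 1.18 * 0.0145 * 32.17^2
v^2 = 1034.9089
FM = 0.5 * 0.36 * 1.18 * 0.0145 * 1034.9089 = 3.1873 N

3.1873 N


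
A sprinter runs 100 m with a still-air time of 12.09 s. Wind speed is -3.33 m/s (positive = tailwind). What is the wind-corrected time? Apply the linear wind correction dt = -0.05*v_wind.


dt = -0.05 * v_wind = -0.05 * -3.33 = 0.1665 s
t_corrected = t_still + dt = 12.09 + (0.1665)
t_corrected = 12.2565 s

12.2565 s


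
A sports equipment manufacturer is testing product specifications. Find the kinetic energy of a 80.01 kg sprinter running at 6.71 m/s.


KE = 0.5 * m * v^2
KE = 0.5 * 80.01 * 6.71^2
KE = 0.5 * 80.01 * 45.0241 = 1801.1891 J

1801.1891 J


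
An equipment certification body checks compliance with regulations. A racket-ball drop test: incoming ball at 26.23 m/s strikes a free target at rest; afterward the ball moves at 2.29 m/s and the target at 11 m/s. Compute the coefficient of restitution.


e = (v2_after - v1_after) / (v1_before - v2_before)
Numerator = 11 - 2.29 = 8.71
Denominator = 26.23 - 0 = 26.23
e = 8.71 / 26.23 = 0.3321

0.3321


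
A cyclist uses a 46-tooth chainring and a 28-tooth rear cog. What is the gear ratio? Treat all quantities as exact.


GR = front_teeth / rear_teeth
GR = 46 / 28
GR = 1.6429

1.6429


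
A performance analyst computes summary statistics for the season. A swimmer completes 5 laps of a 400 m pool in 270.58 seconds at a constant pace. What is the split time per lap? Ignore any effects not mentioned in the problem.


Split time = total_time / n_laps = 270.58 / 5
Split time = 54.116 s per lap

54.116 s


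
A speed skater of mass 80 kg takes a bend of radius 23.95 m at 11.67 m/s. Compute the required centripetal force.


Fc = m * v^2 / r
v^2 = 11.67^2 = 136.1889
Fc = 80 * 136.1889 / 23.95
Fc = 10895.112 / 23.95 = 454.9107 N

454.9107 N


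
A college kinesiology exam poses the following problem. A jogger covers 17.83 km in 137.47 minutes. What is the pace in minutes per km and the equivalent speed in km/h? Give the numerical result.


Pace = time / distance = 137.47 min / 17.83 km = 7.71 min/km
Speed = distance / time_in_hours = 17.83 / 2.2912 hr
Speed = 7.7821 km/h

7.71 min/km, 7.7821 km/h


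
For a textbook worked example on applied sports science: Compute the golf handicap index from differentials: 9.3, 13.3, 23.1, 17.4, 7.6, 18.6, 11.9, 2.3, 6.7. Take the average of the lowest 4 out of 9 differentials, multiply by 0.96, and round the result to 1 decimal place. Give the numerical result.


All differentials: 9.3, 13.3, 23.1, 17.4, 7.6, 18.6, 11.9, 2.3, 6.7
Sorted: 2.3, 6.7, 7.6, 9.3, 11.9, 13.3, 17.4, 18.6, 23.1
Best 4: 2.3, 6.7, 7.6, 9.3
Average of best = 25.9 / 4 = 6.475
Raw index = 6.475 * 0.96 = 6.216
Handicap index = round(6.216, 1) = 6.2

6.2


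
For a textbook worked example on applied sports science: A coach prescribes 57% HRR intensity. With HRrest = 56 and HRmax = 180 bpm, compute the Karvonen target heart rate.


Target = HRrest + pct*(HRmax - HRrest)
Heart rate reserve = HRmax - HRrest = 180 - 56 = 124 bpm
Fraction = 57% = 0.57
Target = 56 + 0.57 * 124
Target = 56 + 70.68 = 126.68 bpm

126.68 bpm


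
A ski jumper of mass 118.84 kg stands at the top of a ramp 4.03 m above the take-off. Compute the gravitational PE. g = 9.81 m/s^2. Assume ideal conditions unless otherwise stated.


PE = m * g * h
PE = 118.84 * 9.81 * 4.03
PE = 1165.8204 * 4.03 = 4698.2562 J

4698.2562 J


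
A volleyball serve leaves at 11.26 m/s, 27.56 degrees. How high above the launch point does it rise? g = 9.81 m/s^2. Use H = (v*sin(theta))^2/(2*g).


H = (v*sin(theta))^2 / (2*g)
vy = v*sin(theta) = 11.26 * sin(27.56 deg) = 5.2097 m/s
H = vy^2 / (2*g) = 27.1414 / (2*9.81)
H = 27.1414 / 19.62 = 1.3834 m

1.3834 m


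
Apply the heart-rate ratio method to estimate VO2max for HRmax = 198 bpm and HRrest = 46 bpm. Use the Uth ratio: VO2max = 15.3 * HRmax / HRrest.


VO2max = 15.3 * HRmax / HRrest
VO2max = 15.3 * 198 / 46
VO2max = 3029.4 / 46 = 65.8565 mL/kg/min

65.8565 mL/kg/min


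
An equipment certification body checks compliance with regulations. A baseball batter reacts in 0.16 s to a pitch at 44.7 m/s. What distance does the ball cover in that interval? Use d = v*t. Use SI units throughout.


d = v * t
d = 44.7 * 0.16
d = 7.152 m

7.152 m


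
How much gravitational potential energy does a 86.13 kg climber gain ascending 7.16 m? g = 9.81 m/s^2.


PE = m * g * h
PE = 86.13 * 9.81 * 7.16
PE = 844.9353 * 7.16 = 6049.7367 J

6049.7367 J


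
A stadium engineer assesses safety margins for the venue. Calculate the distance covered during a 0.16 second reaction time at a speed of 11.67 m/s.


d = v * t
d = 11.67 * 0.16
d = 1.8672 m

1.8672 m


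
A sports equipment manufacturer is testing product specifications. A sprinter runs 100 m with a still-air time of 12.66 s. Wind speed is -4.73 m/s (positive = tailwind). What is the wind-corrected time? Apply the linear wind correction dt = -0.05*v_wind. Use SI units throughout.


dt = -0.05 * v_wind = -0.05 * -4.73 = 0.2365 s
t_corrected = t_still + dt = 12.66 + (0.2365)
t_corrected = 12.8965 s

12.8965 s


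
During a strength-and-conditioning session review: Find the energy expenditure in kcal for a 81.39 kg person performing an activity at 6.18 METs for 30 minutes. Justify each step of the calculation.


kcal = MET * mass * time_hr
Convert time: 30 min = 0.5 hr
kcal = 6.18 * 81.39 * 0.5
kcal = 251.4951 kcal

251.4951 kcal


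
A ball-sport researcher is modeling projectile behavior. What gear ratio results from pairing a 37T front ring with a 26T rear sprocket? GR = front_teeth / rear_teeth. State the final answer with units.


GR = front_teeth / rear_teeth
GR = 37 / 26
GR = 1.4231

1.4231


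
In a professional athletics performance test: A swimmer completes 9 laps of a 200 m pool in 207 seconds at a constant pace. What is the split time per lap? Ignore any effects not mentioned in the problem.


Split time = total_time / n_laps = 207 / 9
Split time = 23 s per lap

23 s


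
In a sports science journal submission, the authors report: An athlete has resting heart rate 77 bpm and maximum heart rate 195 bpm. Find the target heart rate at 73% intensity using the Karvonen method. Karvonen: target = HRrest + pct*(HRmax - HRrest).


Target = HRrest + pct*(HRmax - HRrest)
Heart rate reserve = HRmax - HRrest = 195 - 77 = 118 bpm
Fraction = 73% = 0.73
Target = 77 + 0.73 * 118
Target = 77 + 86.14 = 163.14 bpm

163.14 bpm


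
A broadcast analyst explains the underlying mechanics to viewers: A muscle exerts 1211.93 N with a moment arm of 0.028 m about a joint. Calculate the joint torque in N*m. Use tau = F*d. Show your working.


tau = F * d
tau = 1211.93 * 0.028
tau = 33.934 N*m

33.934 N*m


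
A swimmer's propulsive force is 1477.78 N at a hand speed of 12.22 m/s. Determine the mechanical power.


P = F * v
P = 1477.78 * 12.22
P = 18058.4716 W

18058.4716 W


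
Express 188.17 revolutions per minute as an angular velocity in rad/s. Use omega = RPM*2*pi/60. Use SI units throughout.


omega = RPM * 2 * pi / 60
omega = 188.17 * 2 * 3.14159 / 60
omega = 1182.307 / 60 = 19.7051 rad/s

19.7051 rad/s


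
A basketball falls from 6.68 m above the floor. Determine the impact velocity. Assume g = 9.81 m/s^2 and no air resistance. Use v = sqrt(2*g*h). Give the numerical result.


v = sqrt(2 * g * h)
v = sqrt(2 * 9.81 * 6.68)
v = sqrt(131.0616) = 11.4482 m/s

11.4482 m/s


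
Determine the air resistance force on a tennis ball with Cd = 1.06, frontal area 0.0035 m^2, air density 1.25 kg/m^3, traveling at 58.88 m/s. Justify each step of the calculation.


Fd = 0.5 * Cd * rho * A * v^2
Fd = 0.5 * 1.06 * 1.25 * 0.0035 * 58.88^2
v^2 = 3466.8544
Fd = 0.5 * 1.06 * 1.25 * 0.0035 * 3466.8544 = 8.0388 N

8.0388 N


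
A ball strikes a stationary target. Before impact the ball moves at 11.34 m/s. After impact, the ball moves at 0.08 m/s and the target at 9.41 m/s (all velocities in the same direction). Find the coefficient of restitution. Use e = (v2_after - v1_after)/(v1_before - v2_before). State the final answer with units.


e = (v2_after - v1_after) / (v1_before - v2_before)
Numerator = 9.41 - 0.08 = 9.33
Denominator = 11.34 - 0 = 11.34
e = 9.33 / 11.34 = 0.8228

0.8228


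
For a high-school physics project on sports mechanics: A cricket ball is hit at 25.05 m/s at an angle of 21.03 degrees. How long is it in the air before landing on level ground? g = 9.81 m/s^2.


T = 2*v*sin(theta)/g
sin(theta) = sin(21.03 deg) = 0.3589
T = 2*25.05*0.3589 / 9.81
T = 17.9787 / 9.81 = 1.8327 s

1.8327 s


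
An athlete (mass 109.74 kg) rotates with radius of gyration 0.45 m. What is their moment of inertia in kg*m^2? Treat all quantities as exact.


I = m * k^2
I = 109.74 * 0.45^2
I = 109.74 * 0.2025 = 22.2223 kg*m^2

22.2223 kg*m^2


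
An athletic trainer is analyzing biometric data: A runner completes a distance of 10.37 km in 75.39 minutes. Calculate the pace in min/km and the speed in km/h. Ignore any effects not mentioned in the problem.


Pace = time / distance = 75.39 min / 10.37 km = 7.27 min/km
Speed = distance / time_in_hours = 10.37 / 1.2565 hr
Speed = 8.2531 km/h

7.27 min/km, 8.2531 km/h


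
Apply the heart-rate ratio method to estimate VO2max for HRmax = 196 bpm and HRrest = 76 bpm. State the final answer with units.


VO2max = 15.3 * HRmax / HRrest
VO2max = 15.3 * 196 / 76
VO2max = 2998.8 / 76 = 39.4579 mL/kg/min

39.4579 mL/kg/min


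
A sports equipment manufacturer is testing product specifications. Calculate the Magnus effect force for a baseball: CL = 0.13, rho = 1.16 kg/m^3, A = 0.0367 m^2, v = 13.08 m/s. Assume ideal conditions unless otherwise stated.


FM = 0.5 * CL * rho * A * v^2
FM = 0.5 * 0.13 * 1.16 * 0.0367 * 13.08^2
v^2 = 171.0864
FM = 0.5 * 0.13 * 1.16 * 0.0367 * 171.0864 = 0.4734 N

0.4734 N


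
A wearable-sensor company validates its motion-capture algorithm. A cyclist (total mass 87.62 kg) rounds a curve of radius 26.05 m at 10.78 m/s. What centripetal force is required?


Fc = m * v^2 / r
v^2 = 10.78^2 = 116.2084
Fc = 87.62 * 116.2084 / 26.05
Fc = 10182.18 / 26.05 = 390.8706 N

390.8706 N


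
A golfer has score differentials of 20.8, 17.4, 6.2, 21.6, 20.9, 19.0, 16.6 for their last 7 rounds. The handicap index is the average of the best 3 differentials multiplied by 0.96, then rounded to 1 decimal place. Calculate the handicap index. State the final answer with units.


All differentials: 20.8, 17.4, 6.2, 21.6, 20.9, 19.0, 16.6
Sorted: 6.2, 16.6, 17.4, 19.0, 20.8, 20.9, 21.6
Best 3: 6.2, 16.6, 17.4
Average of best = 40.2 / 3 = 13.4
Raw index = 13.4 * 0.96 = 12.864
Handicap index = round(12.864, 1) = 12.9

12.9


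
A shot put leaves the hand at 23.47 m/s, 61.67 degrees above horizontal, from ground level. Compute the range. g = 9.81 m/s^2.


R = v^2 * sin(2*theta) / g
Convert angle to radians: theta = 61.67 deg = 1.0763 rad
sin(2*theta) = sin(2.1527) = 0.8354
R = 23.47^2 * 0.8354 / 9.81
R = 550.8409 * 0.8354 / 9.81 = 46.9099 m

46.9099 m


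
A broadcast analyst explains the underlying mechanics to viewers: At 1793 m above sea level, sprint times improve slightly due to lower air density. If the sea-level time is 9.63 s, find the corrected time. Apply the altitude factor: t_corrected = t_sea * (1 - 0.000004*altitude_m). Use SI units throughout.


Correction factor = 1 - 0.000004 * 1793 = 0.992828
t_corrected = t_sea * factor = 9.63 * 0.992828
t_corrected = 9.5609 s

9.5609 s


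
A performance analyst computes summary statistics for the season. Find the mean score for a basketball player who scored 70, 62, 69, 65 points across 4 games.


Average = sum / n
Sum = 266
Average = 266 / 4 = 66.5

66.5


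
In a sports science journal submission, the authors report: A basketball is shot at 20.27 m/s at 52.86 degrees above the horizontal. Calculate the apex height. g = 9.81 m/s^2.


H = (v*sin(theta))^2 / (2*g)
vy = v*sin(theta) = 20.27 * sin(52.86 deg) = 16.1585 m/s
H = vy^2 / (2*g) = 261.0967 / (2*9.81)
H = 261.0967 / 19.62 = 13.3077 m

13.3077 m


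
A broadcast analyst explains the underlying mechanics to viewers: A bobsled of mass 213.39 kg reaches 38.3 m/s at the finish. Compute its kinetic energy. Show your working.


KE = 0.5 * m * v^2
KE = 0.5 * 213.39 * 38.3^2
KE = 0.5 * 213.39 * 1466.89 = 156509.8285 J

156509.8285 J


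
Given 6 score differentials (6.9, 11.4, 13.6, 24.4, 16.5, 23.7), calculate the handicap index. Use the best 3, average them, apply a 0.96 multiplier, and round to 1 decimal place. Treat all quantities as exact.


All differentials: 6.9, 11.4, 13.6, 24.4, 16.5, 23.7
Sorted: 6.9, 11.4, 13.6, 16.5, 23.7, 24.4
Best 3: 6.9, 11.4, 13.6
Average of best = 31.9 / 3 = 10.6333
Raw index = 10.6333 * 0.96 = 10.208
Handicap index = round(10.208, 1) = 10.2

10.2


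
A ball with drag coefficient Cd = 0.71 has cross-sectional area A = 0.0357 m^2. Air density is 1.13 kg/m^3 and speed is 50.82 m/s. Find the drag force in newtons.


Fd = 0.5 * Cd * rho * A * v^2
Fd = 0.5 * 0.71 * 1.13 * 0.0357 * 50.82^2
v^2 = 2582.6724
Fd = 0.5 * 0.71 * 1.13 * 0.0357 * 2582.6724 = 36.9866 N

36.9866 N


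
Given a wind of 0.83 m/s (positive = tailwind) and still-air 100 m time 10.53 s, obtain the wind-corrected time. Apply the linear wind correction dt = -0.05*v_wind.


dt = -0.05 * v_wind = -0.05 * 0.83 = -0.0415 s
t_corrected = t_still + dt = 10.53 + (-0.0415)
t_corrected = 10.4885 s

10.4885 s


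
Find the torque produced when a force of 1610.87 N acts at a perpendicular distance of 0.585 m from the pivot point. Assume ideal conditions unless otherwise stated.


tau = F * d
tau = 1610.87 * 0.585
tau = 942.3589 N*m

942.3589 N*m


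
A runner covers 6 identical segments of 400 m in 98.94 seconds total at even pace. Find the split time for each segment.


Split time = total_time / n_laps = 98.94 / 6
Split time = 16.49 s per lap

16.49 s


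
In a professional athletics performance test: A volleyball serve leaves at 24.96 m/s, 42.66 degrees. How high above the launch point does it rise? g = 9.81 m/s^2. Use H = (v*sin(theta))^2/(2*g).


H = (v*sin(theta))^2 / (2*g)
vy = v*sin(theta) = 24.96 * sin(42.66 deg) = 16.9141 m/s
H = vy^2 / (2*g) = 286.0853 / (2*9.81)
H = 286.0853 / 19.62 = 14.5813 m

14.5813 m


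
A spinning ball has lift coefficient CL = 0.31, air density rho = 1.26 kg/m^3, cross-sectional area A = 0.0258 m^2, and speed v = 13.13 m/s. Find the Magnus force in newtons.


FM = 0.5 * CL * rho * A * v^2
FM = 0.5 * 0.31 * 1.26 * 0.0258 * 13.13^2
v^2 = 172.3969
FM = 0.5 * 0.31 * 1.26 * 0.0258 * 172.3969 = 0.8687 N

0.8687 N


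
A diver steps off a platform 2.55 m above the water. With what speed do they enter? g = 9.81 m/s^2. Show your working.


v = sqrt(2 * g * h)
v = sqrt(2 * 9.81 * 2.55)
v = sqrt(50.031) = 7.0733 m/s

7.0733 m/s


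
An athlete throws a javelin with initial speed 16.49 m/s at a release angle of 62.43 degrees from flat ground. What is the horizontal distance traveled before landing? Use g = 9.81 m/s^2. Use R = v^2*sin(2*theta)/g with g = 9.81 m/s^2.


R = v^2 * sin(2*theta) / g
Convert angle to radians: theta = 62.43 deg = 1.0896 rad
sin(2*theta) = sin(2.1792) = 0.8206
R = 16.49^2 * 0.8206 / 9.81
R = 271.9201 * 0.8206 / 9.81 = 22.7446 m

22.7446 m


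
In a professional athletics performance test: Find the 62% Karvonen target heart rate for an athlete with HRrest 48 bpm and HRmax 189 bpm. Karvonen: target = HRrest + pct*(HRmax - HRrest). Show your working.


Target = HRrest + pct*(HRmax - HRrest)
Heart rate reserve = HRmax - HRrest = 189 - 48 = 141 bpm
Fraction = 62% = 0.62
Target = 48 + 0.62 * 141
Target = 48 + 87.42 = 135.42 bpm

135.42 bpm


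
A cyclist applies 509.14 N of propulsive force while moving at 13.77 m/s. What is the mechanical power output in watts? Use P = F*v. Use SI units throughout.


P = F * v
P = 509.14 * 13.77
P = 7010.8578 W

7010.8578 W


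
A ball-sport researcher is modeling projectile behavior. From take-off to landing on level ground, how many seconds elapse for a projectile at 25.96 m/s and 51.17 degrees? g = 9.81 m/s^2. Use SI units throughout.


T = 2*v*sin(theta)/g
sin(theta) = sin(51.17 deg) = 0.779
T = 2*25.96*0.779 / 9.81
T = 40.4462 / 9.81 = 4.123 s

4.123 s


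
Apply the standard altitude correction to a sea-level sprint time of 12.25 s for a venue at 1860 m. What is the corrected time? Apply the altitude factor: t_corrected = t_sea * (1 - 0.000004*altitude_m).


Correction factor = 1 - 0.000004 * 1860 = 0.99256
t_corrected = t_sea * factor = 12.25 * 0.99256
t_corrected = 12.1589 s

12.1589 s


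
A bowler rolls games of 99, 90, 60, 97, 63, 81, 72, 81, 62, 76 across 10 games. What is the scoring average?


Average = sum / n
Sum = 781
Average = 781 / 10 = 78.1

78.1


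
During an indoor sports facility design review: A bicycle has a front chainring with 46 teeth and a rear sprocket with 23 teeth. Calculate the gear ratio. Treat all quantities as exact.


GR = front_teeth / rear_teeth
GR = 46 / 23
GR = 2

2


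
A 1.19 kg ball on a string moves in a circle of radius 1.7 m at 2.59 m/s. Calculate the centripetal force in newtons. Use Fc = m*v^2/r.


Fc = m * v^2 / r
v^2 = 2.59^2 = 6.7081
Fc = 1.19 * 6.7081 / 1.7
Fc = 7.9826 / 1.7 = 4.6957 N

4.6957 N


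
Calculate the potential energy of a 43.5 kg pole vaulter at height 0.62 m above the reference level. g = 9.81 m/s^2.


PE = m * g * h
PE = 43.5 * 9.81 * 0.62
PE = 426.735 * 0.62 = 264.5757 J

264.5757 J


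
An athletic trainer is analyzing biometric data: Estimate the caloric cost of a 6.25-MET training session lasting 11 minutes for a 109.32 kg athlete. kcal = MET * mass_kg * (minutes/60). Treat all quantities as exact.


kcal = MET * mass * time_hr
Convert time: 11 min = 0.1833 hr
kcal = 6.25 * 109.32 * 0.1833
kcal = 125.2625 kcal

125.2625 kcal


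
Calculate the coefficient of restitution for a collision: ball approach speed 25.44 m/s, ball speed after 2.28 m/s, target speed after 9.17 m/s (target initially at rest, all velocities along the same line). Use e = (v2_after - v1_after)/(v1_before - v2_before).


e = (v2_after - v1_after) / (v1_before - v2_before)
Numerator = 9.17 - 2.28 = 6.89
Denominator = 25.44 - 0 = 25.44
e = 6.89 / 25.44 = 0.2708

0.2708


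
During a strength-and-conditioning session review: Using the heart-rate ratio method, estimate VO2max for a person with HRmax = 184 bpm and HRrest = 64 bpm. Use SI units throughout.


VO2max = 15.3 * HRmax / HRrest
VO2max = 15.3 * 184 / 64
VO2max = 2815.2 / 64 = 43.9875 mL/kg/min

43.9875 mL/kg/min


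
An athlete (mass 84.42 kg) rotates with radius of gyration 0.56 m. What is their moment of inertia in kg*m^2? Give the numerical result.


I = m * k^2
I = 84.42 * 0.56^2
I = 84.42 * 0.3136 = 26.4741 kg*m^2

26.4741 kg*m^2


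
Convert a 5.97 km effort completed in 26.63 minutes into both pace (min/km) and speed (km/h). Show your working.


Pace = time / distance = 26.63 min / 5.97 km = 4.4606 min/km
Speed = distance / time_in_hours = 5.97 / 0.4438 hr
Speed = 13.451 km/h

4.4606 min/km, 13.451 km/h


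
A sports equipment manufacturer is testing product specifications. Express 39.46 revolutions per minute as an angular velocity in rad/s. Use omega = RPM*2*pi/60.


omega = RPM * 2 * pi / 60
omega = 39.46 * 2 * 3.14159 / 60
omega = 247.9345 / 60 = 4.1322 rad/s

4.1322 rad/s


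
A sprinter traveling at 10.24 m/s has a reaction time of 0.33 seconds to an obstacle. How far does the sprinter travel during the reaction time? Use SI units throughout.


d = v * t
d = 10.24 * 0.33
d = 3.3792 m

3.3792 m


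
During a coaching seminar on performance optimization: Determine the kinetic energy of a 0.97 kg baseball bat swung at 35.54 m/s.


KE = 0.5 * m * v^2
KE = 0.5 * 0.97 * 35.54^2
KE = 0.5 * 0.97 * 1263.0916 = 612.5994 J

612.5994 J


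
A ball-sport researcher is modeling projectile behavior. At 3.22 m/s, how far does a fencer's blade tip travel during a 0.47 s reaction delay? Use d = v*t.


d = v * t
d = 3.22 * 0.47
d = 1.5134 m

1.5134 m


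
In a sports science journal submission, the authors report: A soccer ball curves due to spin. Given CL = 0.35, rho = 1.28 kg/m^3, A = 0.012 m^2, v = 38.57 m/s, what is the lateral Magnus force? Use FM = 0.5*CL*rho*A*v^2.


FM = 0.5 * CL * rho * A * v^2
FM = 0.5 * 0.35 * 1.28 * 0.012 * 38.57^2
v^2 = 1487.6449
FM = 0.5 * 0.35 * 1.28 * 0.012 * 1487.6449 = 3.9988 N

3.9988 N


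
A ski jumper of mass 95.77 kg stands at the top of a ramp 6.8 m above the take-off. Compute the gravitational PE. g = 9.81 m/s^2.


PE = m * g * h
PE = 95.77 * 9.81 * 6.8
PE = 939.5037 * 6.8 = 6388.6252 J

6388.6252 J


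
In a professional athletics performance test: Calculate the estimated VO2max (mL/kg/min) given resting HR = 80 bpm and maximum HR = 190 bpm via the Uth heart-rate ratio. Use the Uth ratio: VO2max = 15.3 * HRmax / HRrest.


VO2max = 15.3 * HRmax / HRrest
VO2max = 15.3 * 190 / 80
VO2max = 2907 / 80 = 36.3375 mL/kg/min

36.3375 mL/kg/min


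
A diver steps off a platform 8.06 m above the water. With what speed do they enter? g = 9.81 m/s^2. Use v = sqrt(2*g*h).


v = sqrt(2 * g * h)
v = sqrt(2 * 9.81 * 8.06)
v = sqrt(158.1372) = 12.5753 m/s

12.5753 m/s


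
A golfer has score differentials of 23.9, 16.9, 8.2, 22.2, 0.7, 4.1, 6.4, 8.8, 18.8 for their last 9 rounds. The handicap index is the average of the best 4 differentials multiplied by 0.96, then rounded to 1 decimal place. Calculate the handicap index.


All differentials: 23.9, 16.9, 8.2, 22.2, 0.7, 4.1, 6.4, 8.8, 18.8
Sorted: 0.7, 4.1, 6.4, 8.2, 8.8, 16.9, 18.8, 22.2, 23.9
Best 4: 0.7, 4.1, 6.4, 8.2
Average of best = 19.4 / 4 = 4.85
Raw index = 4.85 * 0.96 = 4.656
Handicap index = round(4.656, 1) = 4.7

4.7


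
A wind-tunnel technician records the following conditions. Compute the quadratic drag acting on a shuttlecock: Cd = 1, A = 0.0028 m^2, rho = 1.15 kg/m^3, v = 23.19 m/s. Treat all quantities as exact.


Fd = 0.5 * Cd * rho * A * v^2
Fd = 0.5 * 1 * 1.15 * 0.0028 * 23.19^2
v^2 = 537.7761
Fd = 0.5 * 1 * 1.15 * 0.0028 * 537.7761 = 0.8658 N

0.8658 N


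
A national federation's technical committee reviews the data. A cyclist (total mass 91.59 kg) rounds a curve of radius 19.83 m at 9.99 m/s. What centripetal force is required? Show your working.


Fc = m * v^2 / r
v^2 = 9.99^2 = 99.8001
Fc = 91.59 * 99.8001 / 19.83
Fc = 9140.6912 / 19.83 = 460.9527 N

460.9527 N


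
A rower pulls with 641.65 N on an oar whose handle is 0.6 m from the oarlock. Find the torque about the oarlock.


tau = F * d
tau = 641.65 * 0.6
tau = 384.99 N*m

384.99 N*m


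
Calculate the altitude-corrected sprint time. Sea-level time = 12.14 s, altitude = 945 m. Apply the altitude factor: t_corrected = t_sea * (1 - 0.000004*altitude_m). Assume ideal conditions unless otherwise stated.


Correction factor = 1 - 0.000004 * 945 = 0.99622
t_corrected = t_sea * factor = 12.14 * 0.99622
t_corrected = 12.0941 s

12.0941 s


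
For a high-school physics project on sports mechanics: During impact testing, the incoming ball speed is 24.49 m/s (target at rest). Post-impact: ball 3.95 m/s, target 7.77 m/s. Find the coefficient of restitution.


e = (v2_after - v1_after) / (v1_before - v2_before)
Numerator = 7.77 - 3.95 = 3.82
Denominator = 24.49 - 0 = 24.49
e = 3.82 / 24.49 = 0.156

0.156


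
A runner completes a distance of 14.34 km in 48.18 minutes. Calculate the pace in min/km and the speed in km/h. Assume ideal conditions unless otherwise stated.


Pace = time / distance = 48.18 min / 14.34 km = 3.3598 min/km
Speed = distance / time_in_hours = 14.34 / 0.803 hr
Speed = 17.858 km/h

3.3598 min/km, 17.858 km/h


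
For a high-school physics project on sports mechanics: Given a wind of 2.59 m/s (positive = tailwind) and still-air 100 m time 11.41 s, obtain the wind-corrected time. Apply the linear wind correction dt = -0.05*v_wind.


dt = -0.05 * v_wind = -0.05 * 2.59 = -0.1295 s
t_corrected = t_still + dt = 11.41 + (-0.1295)
t_corrected = 11.2805 s

11.2805 s


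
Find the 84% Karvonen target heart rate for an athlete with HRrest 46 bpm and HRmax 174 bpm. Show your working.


Target = HRrest + pct*(HRmax - HRrest)
Heart rate reserve = HRmax - HRrest = 174 - 46 = 128 bpm
Fraction = 84% = 0.84
Target = 46 + 0.84 * 128
Target = 46 + 107.52 = 153.52 bpm

153.52 bpm


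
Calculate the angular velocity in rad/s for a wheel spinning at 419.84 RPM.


omega = RPM * 2 * pi / 60
omega = 419.84 * 2 * 3.14159 / 60
omega = 2637.9325 / 60 = 43.9655 rad/s

43.9655 rad/s


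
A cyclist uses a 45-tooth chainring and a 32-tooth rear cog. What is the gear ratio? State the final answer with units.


GR = front_teeth / rear_teeth
GR = 45 / 32
GR = 1.4062

1.4062


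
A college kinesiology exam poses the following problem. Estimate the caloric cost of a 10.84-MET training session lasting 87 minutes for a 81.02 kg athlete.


kcal = MET * mass * time_hr
Convert time: 87 min = 1.45 hr
kcal = 10.84 * 81.02 * 1.45
kcal = 1273.4724 kcal

1273.4724 kcal


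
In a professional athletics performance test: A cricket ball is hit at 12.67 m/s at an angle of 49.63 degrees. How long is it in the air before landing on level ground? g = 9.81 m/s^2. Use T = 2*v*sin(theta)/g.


T = 2*v*sin(theta)/g
sin(theta) = sin(49.63 deg) = 0.7619
T = 2*12.67*0.7619 / 9.81
T = 19.306 / 9.81 = 1.968 s

1.968 s


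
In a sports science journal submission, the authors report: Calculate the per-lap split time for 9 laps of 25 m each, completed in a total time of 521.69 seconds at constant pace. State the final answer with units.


Split time = total_time / n_laps = 521.69 / 9
Split time = 57.9656 s per lap

57.9656 s


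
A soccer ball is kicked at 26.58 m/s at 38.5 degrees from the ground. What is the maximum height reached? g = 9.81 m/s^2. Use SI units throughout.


H = (v*sin(theta))^2 / (2*g)
vy = v*sin(theta) = 26.58 * sin(38.5 deg) = 16.5464 m/s
H = vy^2 / (2*g) = 273.7846 / (2*9.81)
H = 273.7846 / 19.62 = 13.9544 m

13.9544 m


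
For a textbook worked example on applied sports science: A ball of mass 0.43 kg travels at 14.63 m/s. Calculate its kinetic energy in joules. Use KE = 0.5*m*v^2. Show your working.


KE = 0.5 * m * v^2
KE = 0.5 * 0.43 * 14.63^2
KE = 0.5 * 0.43 * 214.0369 = 46.0179 J

46.0179 J


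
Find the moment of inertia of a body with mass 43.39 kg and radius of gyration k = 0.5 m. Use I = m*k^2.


I = m * k^2
I = 43.39 * 0.5^2
I = 43.39 * 0.25 = 10.8475 kg*m^2

10.8475 kg*m^2


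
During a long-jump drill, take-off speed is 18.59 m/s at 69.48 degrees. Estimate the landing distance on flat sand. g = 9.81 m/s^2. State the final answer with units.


R = v^2 * sin(2*theta) / g
Convert angle to radians: theta = 69.48 deg = 1.2127 rad
sin(2*theta) = sin(2.4253) = 0.6566
R = 18.59^2 * 0.6566 / 9.81
R = 345.5881 * 0.6566 / 9.81 = 23.1303 m

23.1303 m


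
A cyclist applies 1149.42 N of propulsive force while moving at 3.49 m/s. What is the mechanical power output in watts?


P = F * v
P = 1149.42 * 3.49
P = 4011.4758 W

4011.4758 W


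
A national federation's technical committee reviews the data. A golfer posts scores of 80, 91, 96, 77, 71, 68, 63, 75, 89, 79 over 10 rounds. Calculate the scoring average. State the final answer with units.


Average = sum / n
Sum = 789
Average = 789 / 10 = 78.9

78.9


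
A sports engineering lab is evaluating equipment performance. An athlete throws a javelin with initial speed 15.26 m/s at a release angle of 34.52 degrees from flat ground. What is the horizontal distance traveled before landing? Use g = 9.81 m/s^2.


R = v^2 * sin(2*theta) / g
Convert angle to radians: theta = 34.52 deg = 0.6025 rad
sin(2*theta) = sin(1.205) = 0.9338
R = 15.26^2 * 0.9338 / 9.81
R = 232.8676 * 0.9338 / 9.81 = 22.1671 m

22.1671 m


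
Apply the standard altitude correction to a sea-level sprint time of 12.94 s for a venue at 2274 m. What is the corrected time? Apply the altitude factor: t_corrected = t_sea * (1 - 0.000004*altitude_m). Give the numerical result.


Correction factor = 1 - 0.000004 * 2274 = 0.990904
t_corrected = t_sea * factor = 12.94 * 0.990904
t_corrected = 12.8223 s

12.8223 s


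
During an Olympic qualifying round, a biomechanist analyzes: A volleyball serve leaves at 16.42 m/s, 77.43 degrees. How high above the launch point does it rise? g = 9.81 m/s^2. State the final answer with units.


H = (v*sin(theta))^2 / (2*g)
vy = v*sin(theta) = 16.42 * sin(77.43 deg) = 16.0264 m/s
H = vy^2 / (2*g) = 256.8463 / (2*9.81)
H = 256.8463 / 19.62 = 13.091 m

13.091 m


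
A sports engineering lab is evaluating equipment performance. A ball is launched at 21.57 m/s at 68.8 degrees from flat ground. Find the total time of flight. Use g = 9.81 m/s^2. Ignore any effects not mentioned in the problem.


T = 2*v*sin(theta)/g
sin(theta) = sin(68.8 deg) = 0.9323
T = 2*21.57*0.9323 / 9.81
T = 40.2204 / 9.81 = 4.0999 s

4.0999 s


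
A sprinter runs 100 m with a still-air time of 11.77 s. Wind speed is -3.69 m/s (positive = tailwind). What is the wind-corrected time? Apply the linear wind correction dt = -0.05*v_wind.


dt = -0.05 * v_wind = -0.05 * -3.69 = 0.1845 s
t_corrected = t_still + dt = 11.77 + (0.1845)
t_corrected = 11.9545 s

11.9545 s


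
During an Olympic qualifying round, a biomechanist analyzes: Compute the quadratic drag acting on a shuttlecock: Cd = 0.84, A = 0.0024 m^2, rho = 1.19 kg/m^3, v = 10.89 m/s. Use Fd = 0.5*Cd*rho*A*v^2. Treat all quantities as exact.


Fd = 0.5 * Cd * rho * A * v^2
Fd = 0.5 * 0.84 * 1.19 * 0.0024 * 10.89^2
v^2 = 118.5921
Fd = 0.5 * 0.84 * 1.19 * 0.0024 * 118.5921 = 0.1423 N

0.1423 N


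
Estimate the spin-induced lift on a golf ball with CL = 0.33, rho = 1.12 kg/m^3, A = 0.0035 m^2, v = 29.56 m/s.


FM = 0.5 * CL * rho * A * v^2
FM = 0.5 * 0.33 * 1.12 * 0.0035 * 29.56^2
v^2 = 873.7936
FM = 0.5 * 0.33 * 1.12 * 0.0035 * 873.7936 = 0.5652 N

0.5652 N


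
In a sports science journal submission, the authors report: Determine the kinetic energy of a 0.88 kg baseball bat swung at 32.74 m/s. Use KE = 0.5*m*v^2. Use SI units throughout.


KE = 0.5 * m * v^2
KE = 0.5 * 0.88 * 32.74^2
KE = 0.5 * 0.88 * 1071.9076 = 471.6393 J

471.6393 J


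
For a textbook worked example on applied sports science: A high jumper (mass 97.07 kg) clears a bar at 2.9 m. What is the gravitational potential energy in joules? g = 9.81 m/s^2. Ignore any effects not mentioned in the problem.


PE = m * g * h
PE = 97.07 * 9.81 * 2.9
PE = 952.2567 * 2.9 = 2761.5444 J

2761.5444 J


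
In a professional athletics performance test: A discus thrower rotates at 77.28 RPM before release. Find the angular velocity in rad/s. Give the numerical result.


omega = RPM * 2 * pi / 60
omega = 77.28 * 2 * 3.14159 / 60
omega = 485.5646 / 60 = 8.0927 rad/s

8.0927 rad/s


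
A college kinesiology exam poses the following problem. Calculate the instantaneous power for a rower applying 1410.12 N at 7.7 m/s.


P = F * v
P = 1410.12 * 7.7
P = 10857.924 W

10857.924 W


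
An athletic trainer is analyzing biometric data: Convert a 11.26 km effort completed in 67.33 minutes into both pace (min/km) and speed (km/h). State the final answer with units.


Pace = time / distance = 67.33 min / 11.26 km = 5.9796 min/km
Speed = distance / time_in_hours = 11.26 / 1.1222 hr
Speed = 10.0342 km/h

5.9796 min/km, 10.0342 km/h


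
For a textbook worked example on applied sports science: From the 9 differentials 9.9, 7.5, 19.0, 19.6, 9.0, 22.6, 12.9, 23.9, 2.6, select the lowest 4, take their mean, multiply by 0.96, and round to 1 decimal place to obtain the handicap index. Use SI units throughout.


All differentials: 9.9, 7.5, 19.0, 19.6, 9.0, 22.6, 12.9, 23.9, 2.6
Sorted: 2.6, 7.5, 9.0, 9.9, 12.9, 19.0, 19.6, 22.6, 23.9
Best 4: 2.6, 7.5, 9.0, 9.9
Average of best = 29 / 4 = 7.25
Raw index = 7.25 * 0.96 = 6.96
Handicap index = round(6.96, 1) = 7.0

7.0


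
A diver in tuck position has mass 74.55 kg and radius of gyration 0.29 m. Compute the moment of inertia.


I = m * k^2
I = 74.55 * 0.29^2
I = 74.55 * 0.0841 = 6.2697 kg*m^2

6.2697 kg*m^2


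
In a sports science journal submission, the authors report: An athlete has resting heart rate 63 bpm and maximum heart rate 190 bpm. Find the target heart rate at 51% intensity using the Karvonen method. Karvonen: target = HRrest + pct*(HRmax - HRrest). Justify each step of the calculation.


Target = HRrest + pct*(HRmax - HRrest)
Heart rate reserve = HRmax - HRrest = 190 - 63 = 127 bpm
Fraction = 51% = 0.51
Target = 63 + 0.51 * 127
Target = 63 + 64.77 = 127.77 bpm

127.77 bpm


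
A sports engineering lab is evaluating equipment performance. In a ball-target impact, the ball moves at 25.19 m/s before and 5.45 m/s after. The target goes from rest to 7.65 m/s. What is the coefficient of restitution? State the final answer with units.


e = (v2_after - v1_after) / (v1_before - v2_before)
Numerator = 7.65 - 5.45 = 2.2
Denominator = 25.19 - 0 = 25.19
e = 2.2 / 25.19 = 0.0873

0.0873


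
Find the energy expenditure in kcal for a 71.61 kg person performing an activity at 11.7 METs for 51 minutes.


kcal = MET * mass * time_hr
Convert time: 51 min = 0.85 hr
kcal = 11.7 * 71.61 * 0.85
kcal = 712.1614 kcal

712.1614 kcal


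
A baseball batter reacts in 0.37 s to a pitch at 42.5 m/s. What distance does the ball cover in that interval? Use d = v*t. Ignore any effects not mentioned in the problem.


d = v * t
d = 42.5 * 0.37
d = 15.725 m

15.725 m


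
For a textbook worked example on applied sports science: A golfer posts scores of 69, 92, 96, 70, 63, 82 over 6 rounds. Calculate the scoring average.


Average = sum / n
Sum = 472
Average = 472 / 6 = 78.6667

78.6667


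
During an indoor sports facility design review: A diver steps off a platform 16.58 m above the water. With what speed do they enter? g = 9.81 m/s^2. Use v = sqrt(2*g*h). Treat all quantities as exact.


v = sqrt(2 * g * h)
v = sqrt(2 * 9.81 * 16.58)
v = sqrt(325.2996) = 18.0361 m/s

18.0361 m/s


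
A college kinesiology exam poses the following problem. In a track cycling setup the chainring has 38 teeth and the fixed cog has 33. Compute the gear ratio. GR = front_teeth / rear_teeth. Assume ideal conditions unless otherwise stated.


GR = front_teeth / rear_teeth
GR = 38 / 33
GR = 1.1515

1.1515


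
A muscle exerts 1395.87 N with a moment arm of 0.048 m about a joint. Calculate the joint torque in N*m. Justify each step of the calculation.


tau = F * d
tau = 1395.87 * 0.048
tau = 67.0018 N*m

67.0018 N*m


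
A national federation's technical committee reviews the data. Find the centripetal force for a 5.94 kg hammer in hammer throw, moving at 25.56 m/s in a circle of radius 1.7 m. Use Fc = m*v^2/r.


Fc = m * v^2 / r
v^2 = 25.56^2 = 653.3136
Fc = 5.94 * 653.3136 / 1.7
Fc = 3880.6828 / 1.7 = 2282.7546 N

2282.7546 N


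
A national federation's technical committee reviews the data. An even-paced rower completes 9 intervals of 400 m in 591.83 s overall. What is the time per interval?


Split time = total_time / n_laps = 591.83 / 9
Split time = 65.7589 s per lap

65.7589 s


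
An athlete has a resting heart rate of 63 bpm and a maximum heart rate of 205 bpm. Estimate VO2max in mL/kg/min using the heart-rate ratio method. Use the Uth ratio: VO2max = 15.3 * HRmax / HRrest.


VO2max = 15.3 * HRmax / HRrest
VO2max = 15.3 * 205 / 63
VO2max = 3136.5 / 63 = 49.7857 mL/kg/min

49.7857 mL/kg/min


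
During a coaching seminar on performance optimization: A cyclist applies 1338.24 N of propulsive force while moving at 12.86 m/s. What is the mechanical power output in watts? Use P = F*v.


P = F * v
P = 1338.24 * 12.86
P = 17209.7664 W

17209.7664 W


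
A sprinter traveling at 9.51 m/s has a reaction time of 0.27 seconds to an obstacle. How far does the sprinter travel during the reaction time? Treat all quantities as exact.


d = v * t
d = 9.51 * 0.27
d = 2.5677 m

2.5677 m


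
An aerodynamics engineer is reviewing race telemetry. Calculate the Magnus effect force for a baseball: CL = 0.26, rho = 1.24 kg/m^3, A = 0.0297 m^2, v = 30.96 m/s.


FM = 0.5 * CL * rho * A * v^2
FM = 0.5 * 0.26 * 1.24 * 0.0297 * 30.96^2
v^2 = 958.5216
FM = 0.5 * 0.26 * 1.24 * 0.0297 * 958.5216 = 4.5891 N

4.5891 N


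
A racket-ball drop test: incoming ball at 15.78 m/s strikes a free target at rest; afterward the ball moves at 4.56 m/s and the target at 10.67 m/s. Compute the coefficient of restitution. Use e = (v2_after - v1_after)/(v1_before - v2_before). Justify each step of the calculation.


e = (v2_after - v1_after) / (v1_before - v2_before)
Numerator = 10.67 - 4.56 = 6.11
Denominator = 15.78 - 0 = 15.78
e = 6.11 / 15.78 = 0.3872

0.3872


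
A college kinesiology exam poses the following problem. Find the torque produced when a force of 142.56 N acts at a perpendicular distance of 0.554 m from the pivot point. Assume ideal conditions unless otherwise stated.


tau = F * d
tau = 142.56 * 0.554
tau = 78.9782 N*m

78.9782 N*m
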